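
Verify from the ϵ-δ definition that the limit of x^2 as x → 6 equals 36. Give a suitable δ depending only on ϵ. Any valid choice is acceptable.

Let ϵ > 0 be given. We seek δ > 0 with 0 < |x − 6| < δ ⇒ |x^2 − 36| < ϵ.
Factor: x^2 − 36 = (x − 6)(x + 6), so |x^2 − 36| = |x − 6|·|x + 6|.
Restrict δ ≤ 2. Then |x − 6| < 2 gives |x| < 8, so by the triangle inequality |x + 6| ≤ 8 + 6 = 14.
Hence |x^2 − 36| ≤ 14|x − 6|, which is < ϵ once |x − 6| < ϵ/14.
Take δ = min(2, ϵ/14). If 0 < |x − 6| < δ then both bounds hold and |x^2 − 36| ≤ 14|x − 6| < 14·(ϵ/14) = ϵ.

δ = min(2, ϵ/14)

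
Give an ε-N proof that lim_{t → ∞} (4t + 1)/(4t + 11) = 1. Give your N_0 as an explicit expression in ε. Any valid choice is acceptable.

N_0 = (5/2)/ε

Fix ε > 0. We seek N_0 > 0 such that t > N_0 implies |(4t + 1)/(4t + 11) − 1| < ε.
(4t + 1)/(4t + 11) − 1 = (4(4t + 1) − 4(4t + 11)) / (4(4t + 11)) = -40/(4(4t + 11)).
For t > 0 we have 4t + 11 > 4t, so |(4t + 1)/(4t + 11) − 1| = 40/(4(4t + 11)) < 40/(4·4t) = (5/2)/t.
Thus |(4t + 1)/(4t + 11) − 1| < ε whenever t > (5/2)/ε.
Take N_0 = (5/2)/ε. If t > N_0 then |(4t + 1)/(4t + 11) − 1| < (5/2)/t < ε.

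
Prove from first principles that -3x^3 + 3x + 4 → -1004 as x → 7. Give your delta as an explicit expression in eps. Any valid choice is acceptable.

delta = min(1, eps/504)

Let eps > 0 be given. We want delta > 0 such that 0 < |x − 7| < delta implies |(-3x^3 + 3x + 4) + 1004| < eps.
(-3x^3 + 3x + 4) + 1004 = -3x^3 + 3x + 1008 = (x − 7)(-3x^2 - 21x - 144).
So |(-3x^3 + 3x + 4) + 1004| = |x − 7|·|-3x^2 - 21x - 144|.
Require delta ≤ 1. Then |x − 7| < 1 gives |x| < 8, and by the triangle inequality |-3x^2 - 21x - 144| ≤ 3·8^2 + 21·8 + 144 = 504.
Hence |(-3x^3 + 3x + 4) + 1004| ≤ 504|x − 7| < eps provided |x − 7| < eps/504.
Choosing delta = min(1, eps/504) ensures both conditions, hence |(-3x^3 + 3x + 4) + 1004| < eps.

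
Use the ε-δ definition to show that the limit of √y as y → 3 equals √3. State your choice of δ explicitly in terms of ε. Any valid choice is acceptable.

δ = min(3, √3·ε)

Suppose ε > 0. We want δ > 0 such that 0 < |y − 3| < δ implies |√y − √3| < ε.
Rationalise: √y − √3 = (y − 3)/(√y + √3), so |√y − √3| = |y − 3|/(√y + √3).
Restrict δ ≤ 3 so that |y − 3| < 3 forces y > 0, and then √y + √3 > √3.
Hence |√y − √3| < |y − 3|/√3, which is < ε once |y − 3| < √3·ε.
Take δ = min(3, √3·ε). If 0 < |y − 3| < δ then y > 0 and |√y − √3| < |y − 3|/√3 < ε.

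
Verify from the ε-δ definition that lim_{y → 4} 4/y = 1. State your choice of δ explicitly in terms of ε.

Suppose ε > 0. We seek δ > 0 such that 0 < |y − 4| < δ implies |4/y − 1| < ε.
|4/y − 1| = 4·|4 − y|/(4·|y|) = 4|y − 4|/(4|y|).
Restrict δ ≤ 2. Then |y − 4| < 2 gives |y| > 2, so 4|y| > 8.
Then |4/y − 1| < 4|y − 4|/8, which is < ε when |y − 4| < 2ε.
Take δ = min(2, 2ε). Then 0 < |y − 4| < δ gives both |y − 4| < 2 and |y − 4| < 2ε, so |4/y − 1| < ε.

δ = min(2, 2ε)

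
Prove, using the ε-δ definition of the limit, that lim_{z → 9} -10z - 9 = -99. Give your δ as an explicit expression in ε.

Let ε > 0 be given. We need δ > 0 so that 0 < |z − 9| < δ implies |(-10z - 9) + 99| < ε.
Since (-10z - 9) + 99 = -10(z − 9), we have |(-10z - 9) + 99| = 10|z − 9|.
Thus it suffices that |z − 9| < ε/10.
Take δ = ε/10. If 0 < |z − 9| < δ then |(-10z - 9) + 99| = 10|z − 9| < 10·(ε/10) = ε.

δ = ε/10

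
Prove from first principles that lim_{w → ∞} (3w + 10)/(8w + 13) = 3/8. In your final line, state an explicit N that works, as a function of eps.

N = (41/64)/eps

Let eps > 0 be given. We seek N > 0 such that w > N implies |(3w + 10)/(8w + 13) − (3/8)| < eps.
(3w + 10)/(8w + 13) − (3/8) = (8(3w + 10) − 3(8w + 13)) / (8(8w + 13)) = 41/(8(8w + 13)).
For w > 0 we have 8w + 13 > 8w, so |(3w + 10)/(8w + 13) − (3/8)| = 41/(8(8w + 13)) < 41/(8·8w) = (41/64)/w.
Thus |(3w + 10)/(8w + 13) − (3/8)| < eps whenever w > (41/64)/eps.
Take N = (41/64)/eps. If w > N then |(3w + 10)/(8w + 13) − (3/8)| < (41/64)/w < eps.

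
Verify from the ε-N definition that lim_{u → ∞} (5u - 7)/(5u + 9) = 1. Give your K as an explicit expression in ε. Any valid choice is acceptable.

Suppose ε > 0. We seek K > 0 such that u > K implies |(5u - 7)/(5u + 9) − 1| < ε.
(5u - 7)/(5u + 9) − 1 = (5(5u - 7) − 5(5u + 9)) / (5(5u + 9)) = -80/(5(5u + 9)).
For u > 0 we have 5u + 9 > 5u, so |(5u - 7)/(5u + 9) − 1| = 80/(5(5u + 9)) < 80/(5·5u) = (16/5)/u.
Thus |(5u - 7)/(5u + 9) − 1| < ε whenever u > (16/5)/ε.
Take K = (16/5)/ε. If u > K then |(5u - 7)/(5u + 9) − 1| < (16/5)/u < ε.

K = (16/5)/ε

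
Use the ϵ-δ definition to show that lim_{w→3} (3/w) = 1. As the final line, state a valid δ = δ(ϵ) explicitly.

δ = min(3/2, (3/2)ϵ)

Let ϵ > 0 be given. We seek δ > 0 such that 0 < |w − 3| < δ implies |3/w − 1| < ϵ.
|3/w − 1| = 3·|3 − w|/(3·|w|) = 3|w − 3|/(3|w|).
Require δ ≤ 3/2 so that |w| > 3 − 3/2 = 3/2, hence 3|w| > 9/2.
Then |3/w − 1| < 3|w − 3|/(9/2), which is < ϵ when |w − 3| < (3/2)ϵ.
Take δ = min(3/2, (3/2)ϵ). Then 0 < |w − 3| < δ gives both |w − 3| < 3/2 and |w − 3| < (3/2)ϵ, so |3/w − 1| < ϵ.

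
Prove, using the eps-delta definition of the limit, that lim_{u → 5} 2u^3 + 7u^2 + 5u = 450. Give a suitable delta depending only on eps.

delta = min(1, eps/264)

Fix eps > 0. We want delta > 0 such that 0 < |u − 5| < delta implies |(2u^3 + 7u^2 + 5u) − 450| < eps.
(2u^3 + 7u^2 + 5u) − 450 = 2u^3 + 7u^2 + 5u - 450 = (u − 5)(2u^2 + 17u + 90).
So |(2u^3 + 7u^2 + 5u) − 450| = |u − 5|·|2u^2 + 17u + 90|.
Assume first that |u − 5| < 1, so |u| < 6. Then |2u^2 + 17u + 90| ≤ 2·6^2 + 17·6 + 90 = 264.
Hence |(2u^3 + 7u^2 + 5u) − 450| ≤ 264|u − 5| < eps provided |u − 5| < eps/264.
Take delta = min(1, eps/264). Then 0 < |u − 5| < delta gives both |u − 5| < 1 and |u − 5| < eps/264, so |(2u^3 + 7u^2 + 5u) − 450| < eps.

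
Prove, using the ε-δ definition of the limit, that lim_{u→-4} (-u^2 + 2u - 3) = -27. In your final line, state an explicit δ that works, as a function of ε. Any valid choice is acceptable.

Fix ε > 0. We want δ > 0 such that 0 < |u + 4| < δ implies |(-u^2 + 2u - 3) + 27| < ε.
(-u^2 + 2u - 3) + 27 = -u^2 + 2u + 24 = (u + 4)(-u + 6).
So |(-u^2 + 2u - 3) + 27| = |u + 4|·|-u + 6|.
Require δ ≤ 1. Then |u + 4| < 1 gives |u| < 5, and by the triangle inequality |-u + 6| ≤ 5 + 6 = 11.
Hence |(-u^2 + 2u - 3) + 27| ≤ 11|u + 4| < ε provided |u + 4| < ε/11.
Choosing δ = min(1, ε/11) ensures both conditions, hence |(-u^2 + 2u - 3) + 27| < ε.

δ = min(1, ε/11)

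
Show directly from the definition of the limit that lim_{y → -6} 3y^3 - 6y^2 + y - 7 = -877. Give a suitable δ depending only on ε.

δ = min(2, ε/529)

Fix ε > 0. We want δ > 0 such that 0 < |y + 6| < δ implies |(3y^3 - 6y^2 + y - 7) + 877| < ε.
(3y^3 - 6y^2 + y - 7) + 877 = 3y^3 - 6y^2 + y + 870 = (y + 6)(3y^2 - 24y + 145).
So |(3y^3 - 6y^2 + y - 7) + 877| = |y + 6|·|3y^2 - 24y + 145|.
Require δ ≤ 2. Then |y + 6| < 2 gives |y| < 8, and by the triangle inequality |3y^2 - 24y + 145| ≤ 3·8^2 + 24·8 + 145 = 529.
Hence |(3y^3 - 6y^2 + y - 7) + 877| ≤ 529|y + 6| < ε provided |y + 6| < ε/529.
Choosing δ = min(2, ε/529) ensures both conditions, hence |(3y^3 - 6y^2 + y - 7) + 877| < ε.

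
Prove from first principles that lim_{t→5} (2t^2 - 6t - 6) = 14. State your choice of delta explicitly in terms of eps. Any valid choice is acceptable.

Let eps > 0. We want delta > 0 such that 0 < |t − 5| < delta implies |(2t^2 - 6t - 6) − 14| < eps.
(2t^2 - 6t - 6) − 14 = 2t^2 - 6t - 20 = (t − 5)(2t + 4).
So |(2t^2 - 6t - 6) − 14| = |t − 5|·|2t + 4|.
Assume first that |t − 5| < 1, so |t| < 6. Then |2t + 4| ≤ 2·6 + 4 = 16.
Hence |(2t^2 - 6t - 6) − 14| ≤ 16|t − 5| < eps provided |t − 5| < eps/16.
Choosing delta = min(1, eps/16) ensures both conditions, hence |(2t^2 - 6t - 6) − 14| < eps.

delta = min(1, eps/16)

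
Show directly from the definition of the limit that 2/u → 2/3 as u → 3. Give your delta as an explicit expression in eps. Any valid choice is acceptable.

Let eps > 0 be given. We seek delta > 0 such that 0 < |u − 3| < delta implies |2/u − (2/3)| < eps.
|2/u − (2/3)| = 2·|3 − u|/(3·|u|) = 2|u − 3|/(3|u|).
Restrict delta ≤ 3/2. Then |u − 3| < 3/2 gives |u| > 3/2, so 3|u| > 9/2.
Then |2/u − (2/3)| < 2|u − 3|/(9/2), which is < eps when |u − 3| < (9/4)eps.
Take delta = min(3/2, (9/4)eps). Then 0 < |u − 3| < delta gives both |u − 3| < 3/2 and |u − 3| < (9/4)eps, so |2/u − (2/3)| < eps.

delta = min(3/2, (9/4)eps)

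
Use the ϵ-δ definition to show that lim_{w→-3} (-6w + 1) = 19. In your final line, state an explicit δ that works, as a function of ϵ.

δ = ϵ/6

Suppose ϵ > 0. We need δ > 0 so that 0 < |w + 3| < δ implies |(-6w + 1) − 19| < ϵ.
|(-6w + 1) − 19| = |-6w - 18| = 6|w + 3|.
So 6|w + 3| < ϵ exactly when |w + 3| < ϵ/6.
Take δ = ϵ/6. If 0 < |w + 3| < δ then |(-6w + 1) − 19| = 6|w + 3| < 6·(ϵ/6) = ϵ.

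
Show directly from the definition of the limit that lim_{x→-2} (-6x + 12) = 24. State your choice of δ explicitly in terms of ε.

δ = ε/6

Fix ε > 0. We need δ > 0 so that 0 < |x + 2| < δ implies |(-6x + 12) − 24| < ε.
Since (-6x + 12) − 24 = -6(x + 2), we have |(-6x + 12) − 24| = 6|x + 2|.
So 6|x + 2| < ε exactly when |x + 2| < ε/6.
Choosing δ = ε/6 gives |(-6x + 12) − 24| = 6|x + 2| < ε whenever |x + 2| < δ.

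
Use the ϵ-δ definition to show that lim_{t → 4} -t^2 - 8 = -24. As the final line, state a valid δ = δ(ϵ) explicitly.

δ = min(1, ϵ/9)

Let ϵ > 0. We want δ > 0 such that 0 < |t − 4| < δ implies |(-t^2 - 8) + 24| < ϵ.
(-t^2 - 8) + 24 = -t^2 + 16 = (t − 4)(-t - 4).
So |(-t^2 - 8) + 24| = |t − 4|·|-t - 4|.
Require δ ≤ 1. Then |t − 4| < 1 gives |t| < 5, and by the triangle inequality |-t - 4| ≤ 5 + 4 = 9.
Hence |(-t^2 - 8) + 24| ≤ 9|t − 4| < ϵ provided |t − 4| < ϵ/9.
Take δ = min(1, ϵ/9). Then 0 < |t − 4| < δ gives both |t − 4| < 1 and |t − 4| < ϵ/9, so |(-t^2 - 8) + 24| < ϵ.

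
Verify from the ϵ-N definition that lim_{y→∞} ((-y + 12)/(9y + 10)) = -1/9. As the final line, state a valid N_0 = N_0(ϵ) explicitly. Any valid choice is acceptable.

N_0 = (118/81)/ϵ

Let ϵ > 0 be given. We seek N_0 > 0 such that y > N_0 implies |(-y + 12)/(9y + 10) + 1/9| < ϵ.
(-y + 12)/(9y + 10) + 1/9 = (9(-y + 12) − (-1)(9y + 10)) / (9(9y + 10)) = 118/(9(9y + 10)).
For y > 0 we have 9y + 10 > 9y, so |(-y + 12)/(9y + 10) + 1/9| = 118/(9(9y + 10)) < 118/(9·9y) = (118/81)/y.
Thus |(-y + 12)/(9y + 10) + 1/9| < ϵ whenever y > (118/81)/ϵ.
Take N_0 = (118/81)/ϵ. If y > N_0 then |(-y + 12)/(9y + 10) + 1/9| < (118/81)/y < ϵ.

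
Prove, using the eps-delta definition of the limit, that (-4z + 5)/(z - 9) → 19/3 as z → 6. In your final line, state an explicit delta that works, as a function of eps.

delta = min(3/2, (9/62)eps)

Let eps > 0. We want delta > 0 with 0 < |z − 6| < delta ⇒ |(-4z + 5)/(z - 9) − (19/3)| < eps.
Combining over a common denominator, (-4z + 5)/(z - 9) − (19/3) = [(-4z + 5)·(-3) − (-19)·(z - 9)] / [(-3)·(z - 9)] = 31(z − 6) / ((-3)(z - 9)).
So |(-4z + 5)/(z - 9) − (19/3)| = 31|z − 6| / (3·|z − 9|).
Restrict delta ≤ 3/2. Then |z − 6| < 3/2 gives |z − 9| = |(z − 6) + (-3)| ≥ 3 − 3/2 = 3/2.
Hence |(-4z + 5)/(z - 9) − (19/3)| < 31|z − 6|/(3·(3/2)) = (62/9)|z − 6|, which is < eps once |z − 6| < (9/62)eps.
Take delta = min(3/2, (9/62)eps). Then 0 < |z − 6| < delta forces both bounds, so |(-4z + 5)/(z - 9) − (19/3)| < eps.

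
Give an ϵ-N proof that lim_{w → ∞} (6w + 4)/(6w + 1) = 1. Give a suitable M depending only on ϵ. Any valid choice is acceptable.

M = (1/2)/ϵ

Fix ϵ > 0. We seek M > 0 such that w > M implies |(6w + 4)/(6w + 1) − 1| < ϵ.
(6w + 4)/(6w + 1) − 1 = (6(6w + 4) − 6(6w + 1)) / (6(6w + 1)) = 18/(6(6w + 1)).
For w > 0 we have 6w + 1 > 6w, so |(6w + 4)/(6w + 1) − 1| = 18/(6(6w + 1)) < 18/(6·6w) = (1/2)/w.
Thus |(6w + 4)/(6w + 1) − 1| < ϵ whenever w > (1/2)/ϵ.
Take M = (1/2)/ϵ. If w > M then |(6w + 4)/(6w + 1) − 1| < (1/2)/w < ϵ.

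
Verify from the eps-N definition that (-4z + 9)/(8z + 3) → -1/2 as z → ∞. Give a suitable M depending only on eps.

M = (21/16)/eps

Let eps > 0. We seek M > 0 such that z > M implies |(-4z + 9)/(8z + 3) + 1/2| < eps.
(-4z + 9)/(8z + 3) + 1/2 = (8(-4z + 9) − (-4)(8z + 3)) / (8(8z + 3)) = 84/(8(8z + 3)).
For z > 0 we have 8z + 3 > 8z, so |(-4z + 9)/(8z + 3) + 1/2| = 84/(8(8z + 3)) < 84/(8·8z) = (21/16)/z.
Thus |(-4z + 9)/(8z + 3) + 1/2| < eps whenever z > (21/16)/eps.
Take M = (21/16)/eps. If z > M then |(-4z + 9)/(8z + 3) + 1/2| < (21/16)/z < eps.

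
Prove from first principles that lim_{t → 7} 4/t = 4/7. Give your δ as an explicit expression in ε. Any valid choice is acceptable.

δ = min(7/2, (49/8)ε)

Let ε > 0. We seek δ > 0 such that 0 < |t − 7| < δ implies |4/t − (4/7)| < ε.
|4/t − (4/7)| = 4·|7 − t|/(7·|t|) = 4|t − 7|/(7|t|).
Restrict δ ≤ 7/2. Then |t − 7| < 7/2 gives |t| > 7/2, so 7|t| > 49/2.
Then |4/t − (4/7)| < 4|t − 7|/(49/2), which is < ε when |t − 7| < (49/8)ε.
Take δ = min(7/2, (49/8)ε). Then 0 < |t − 7| < δ gives both |t − 7| < 7/2 and |t − 7| < (49/8)ε, so |4/t − (4/7)| < ε.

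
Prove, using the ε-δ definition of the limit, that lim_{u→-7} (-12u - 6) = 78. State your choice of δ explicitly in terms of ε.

δ = ε/12

Let ε > 0 be given. We need δ > 0 so that 0 < |u + 7| < δ implies |(-12u - 6) − 78| < ε.
|(-12u - 6) − 78| = |-12u - 84| = 12|u + 7|.
Thus it suffices that |u + 7| < ε/12.
Take δ = ε/12. If 0 < |u + 7| < δ then |(-12u - 6) − 78| = 12|u + 7| < 12·(ε/12) = ε.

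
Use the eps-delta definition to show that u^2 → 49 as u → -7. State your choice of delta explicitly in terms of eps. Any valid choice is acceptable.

delta = min(1, eps/15)

Suppose eps > 0. We seek delta > 0 with 0 < |u + 7| < delta ⇒ |u^2 − 49| < eps.
Factor: u^2 − 49 = (u + 7)(u - 7), so |u^2 − 49| = |u + 7|·|u - 7|.
Impose delta ≤ 1 so that |u| < 8; then |u - 7| ≤ 15.
Hence |u^2 − 49| ≤ 15|u + 7|, which is < eps once |u + 7| < eps/15.
Take delta = min(1, eps/15). If 0 < |u + 7| < delta then both bounds hold and |u^2 − 49| ≤ 15|u + 7| < 15·(eps/15) = eps.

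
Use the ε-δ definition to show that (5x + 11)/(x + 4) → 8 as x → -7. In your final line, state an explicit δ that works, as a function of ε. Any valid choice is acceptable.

δ = min(3/2, (1/2)ε)

Let ε > 0. We want δ > 0 with 0 < |x + 7| < δ ⇒ |(5x + 11)/(x + 4) − 8| < ε.
Combining over a common denominator, (5x + 11)/(x + 4) − 8 = [(5x + 11)·(-3) − (-24)·(x + 4)] / [(-3)·(x + 4)] = 9(x + 7) / ((-3)(x + 4)).
So |(5x + 11)/(x + 4) − 8| = 9|x + 7| / (3·|x + 4|).
Require δ ≤ 3/2, so |x + 4| ≥ |-3| − |x + 7| > 3 − 3/2 = 3/2.
Hence |(5x + 11)/(x + 4) − 8| < 9|x + 7|/(3·(3/2)) = 2|x + 7|, which is < ε once |x + 7| < (1/2)ε.
Take δ = min(3/2, (1/2)ε). Then 0 < |x + 7| < δ forces both bounds, so |(5x + 11)/(x + 4) − 8| < ε.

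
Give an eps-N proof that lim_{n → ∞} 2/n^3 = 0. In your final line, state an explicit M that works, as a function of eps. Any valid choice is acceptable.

M = (2/eps)^{1/3}

Let eps > 0 be given. For n ≥ 1, |2/n^3 − 0| = 2/n^3.
2/n^3 < eps ⇔ n^3 > 2/eps ⇔ n > (2/eps)^{1/3}.
Take M = (2/eps)^{1/3}. Then n > M implies 2/n^3 < eps.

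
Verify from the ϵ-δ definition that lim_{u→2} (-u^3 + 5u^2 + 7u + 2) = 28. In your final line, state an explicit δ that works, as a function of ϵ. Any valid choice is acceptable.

δ = min(2, ϵ/41)

Fix ϵ > 0. We want δ > 0 such that 0 < |u − 2| < δ implies |(-u^3 + 5u^2 + 7u + 2) − 28| < ϵ.
(-u^3 + 5u^2 + 7u + 2) − 28 = -u^3 + 5u^2 + 7u - 26 = (u − 2)(-u^2 + 3u + 13).
So |(-u^3 + 5u^2 + 7u + 2) − 28| = |u − 2|·|-u^2 + 3u + 13|.
Require δ ≤ 2. Then |u − 2| < 2 gives |u| < 4, and by the triangle inequality |-u^2 + 3u + 13| ≤ 4^2 + 3·4 + 13 = 41.
Hence |(-u^3 + 5u^2 + 7u + 2) − 28| ≤ 41|u − 2| < ϵ provided |u − 2| < ϵ/41.
Take δ = min(2, ϵ/41). Then 0 < |u − 2| < δ gives both |u − 2| < 2 and |u − 2| < ϵ/41, so |(-u^3 + 5u^2 + 7u + 2) − 28| < ϵ.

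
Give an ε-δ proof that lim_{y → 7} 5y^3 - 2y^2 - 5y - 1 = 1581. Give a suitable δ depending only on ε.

δ = min(1, ε/810)

Fix ε > 0. We want δ > 0 such that 0 < |y − 7| < δ implies |(5y^3 - 2y^2 - 5y - 1) − 1581| < ε.
(5y^3 - 2y^2 - 5y - 1) − 1581 = 5y^3 - 2y^2 - 5y - 1582 = (y − 7)(5y^2 + 33y + 226).
So |(5y^3 - 2y^2 - 5y - 1) − 1581| = |y − 7|·|5y^2 + 33y + 226|.
Assume first that |y − 7| < 1, so |y| < 8. Then |5y^2 + 33y + 226| ≤ 5·8^2 + 33·8 + 226 = 810.
Hence |(5y^3 - 2y^2 - 5y - 1) − 1581| ≤ 810|y − 7| < ε provided |y − 7| < ε/810.
Choosing δ = min(1, ε/810) ensures both conditions, hence |(5y^3 - 2y^2 - 5y - 1) − 1581| < ε.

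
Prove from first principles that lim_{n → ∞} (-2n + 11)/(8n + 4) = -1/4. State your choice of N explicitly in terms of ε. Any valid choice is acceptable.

Let ε > 0 be given. For n ≥ 1, |(-2n + 11)/(8n + 4) + 1/4| = |96|/(8(8n + 4)) = 96/(8(8n + 4)).
Since 8n + 4 ≥ 8n for n ≥ 1, this is ≤ 96/(8·8n) = (3/2)/n.
So |(-2n + 11)/(8n + 4) + 1/4| < ε whenever n > (3/2)/ε.
Take N = (3/2)/ε. If n > N then |(-2n + 11)/(8n + 4) + 1/4| ≤ (3/2)/n < ε.

N = (3/2)/ε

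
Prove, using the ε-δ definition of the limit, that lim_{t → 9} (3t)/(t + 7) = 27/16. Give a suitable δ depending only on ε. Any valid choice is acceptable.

Suppose ε > 0. We want δ > 0 with 0 < |t − 9| < δ ⇒ |(3t)/(t + 7) − (27/16)| < ε.
Combining over a common denominator, (3t)/(t + 7) − (27/16) = [(3t)·16 − 27·(t + 7)] / [16·(t + 7)] = 21(t − 9) / (16(t + 7)).
So |(3t)/(t + 7) − (27/16)| = 21|t − 9| / (16·|t + 7|).
Restrict δ ≤ 8. Then |t − 9| < 8 gives |t + 7| = |(t − 9) + 16| ≥ 16 − 8 = 8.
Hence |(3t)/(t + 7) − (27/16)| < 21|t − 9|/(16·8) = (21/128)|t − 9|, which is < ε once |t − 9| < (128/21)ε.
Take δ = min(8, (128/21)ε). Then 0 < |t − 9| < δ forces both bounds, so |(3t)/(t + 7) − (27/16)| < ε.

δ = min(8, (128/21)ε)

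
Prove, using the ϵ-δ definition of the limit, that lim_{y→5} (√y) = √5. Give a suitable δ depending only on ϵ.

Let ϵ > 0 be given. We want δ > 0 such that 0 < |y − 5| < δ implies |√y − √5| < ϵ.
Rationalise: √y − √5 = (y − 5)/(√y + √5), so |√y − √5| = |y − 5|/(√y + √5).
Restrict δ ≤ 5 so that |y − 5| < 5 forces y > 0, and then √y + √5 > √5.
Hence |√y − √5| < |y − 5|/√5, which is < ϵ once |y − 5| < √5·ϵ.
Take δ = min(5, √5·ϵ). If 0 < |y − 5| < δ then y > 0 and |√y − √5| < |y − 5|/√5 < ϵ.

δ = min(5, √5·ϵ)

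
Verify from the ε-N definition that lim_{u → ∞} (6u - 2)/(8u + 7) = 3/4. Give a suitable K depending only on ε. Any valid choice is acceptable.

K = (29/32)/ε

Fix ε > 0. We seek K > 0 such that u > K implies |(6u - 2)/(8u + 7) − (3/4)| < ε.
(6u - 2)/(8u + 7) − (3/4) = (8(6u - 2) − 6(8u + 7)) / (8(8u + 7)) = -58/(8(8u + 7)).
For u > 0 we have 8u + 7 > 8u, so |(6u - 2)/(8u + 7) − (3/4)| = 58/(8(8u + 7)) < 58/(8·8u) = (29/32)/u.
Thus |(6u - 2)/(8u + 7) − (3/4)| < ε whenever u > (29/32)/ε.
Take K = (29/32)/ε. If u > K then |(6u - 2)/(8u + 7) − (3/4)| < (29/32)/u < ε.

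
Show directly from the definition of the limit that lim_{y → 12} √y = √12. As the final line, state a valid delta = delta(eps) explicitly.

delta = min(12, √12·eps)

Suppose eps > 0. We want delta > 0 such that 0 < |y − 12| < delta implies |√y − √12| < eps.
Rationalise: √y − √12 = (y − 12)/(√y + √12), so |√y − √12| = |y − 12|/(√y + √12).
Restrict delta ≤ 12 so that |y − 12| < 12 forces y > 0, and then √y + √12 > √12.
Hence |√y − √12| < |y − 12|/√12, which is < eps once |y − 12| < √12·eps.
Take delta = min(12, √12·eps). If 0 < |y − 12| < delta then y > 0 and |√y − √12| < |y − 12|/√12 < eps.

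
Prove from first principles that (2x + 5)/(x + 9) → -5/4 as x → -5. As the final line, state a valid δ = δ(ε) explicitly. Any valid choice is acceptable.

δ = min(2, (8/13)ε)

Let ε > 0 be given. We want δ > 0 with 0 < |x + 5| < δ ⇒ |(2x + 5)/(x + 9) + 5/4| < ε.
Combining over a common denominator, (2x + 5)/(x + 9) + 5/4 = [(2x + 5)·4 − (-5)·(x + 9)] / [4·(x + 9)] = 13(x + 5) / (4(x + 9)).
So |(2x + 5)/(x + 9) + 5/4| = 13|x + 5| / (4·|x + 9|).
Restrict δ ≤ 2. Then |x + 5| < 2 gives |x + 9| = |(x + 5) + 4| ≥ 4 − 2 = 2.
Hence |(2x + 5)/(x + 9) + 5/4| < 13|x + 5|/(4·2) = (13/8)|x + 5|, which is < ε once |x + 5| < (8/13)ε.
Take δ = min(2, (8/13)ε). Then 0 < |x + 5| < δ forces both bounds, so |(2x + 5)/(x + 9) + 5/4| < ε.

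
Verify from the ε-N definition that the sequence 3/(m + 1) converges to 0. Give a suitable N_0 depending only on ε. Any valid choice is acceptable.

N_0 = 3/ε

Let ε > 0. For m ≥ 1, |3/(m + 1) − 0| = 3/(m + 1) ≤ 3/m.
We need 3/m < ε, i.e. m > 3/ε.
Take N_0 = 3/ε. If m > N_0 then |3/(m + 1)| ≤ 3/m < ε.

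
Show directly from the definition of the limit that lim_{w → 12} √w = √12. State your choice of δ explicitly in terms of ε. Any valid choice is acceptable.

Let ε > 0 be given. We want δ > 0 such that 0 < |w − 12| < δ implies |√w − √12| < ε.
Multiplying by the conjugate, |√w − √12| = |w − 12|/(√w + √12).
Restrict δ ≤ 12 so that |w − 12| < 12 forces w > 0, and then √w + √12 > √12.
Hence |√w − √12| < |w − 12|/√12, which is < ε once |w − 12| < √12·ε.
Take δ = min(12, √12·ε). If 0 < |w − 12| < δ then w > 0 and |√w − √12| < |w − 12|/√12 < ε.

δ = min(12, √12·ε)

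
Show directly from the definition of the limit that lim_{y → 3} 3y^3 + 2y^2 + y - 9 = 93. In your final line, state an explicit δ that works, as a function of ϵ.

δ = min(1, ϵ/126)

Let ϵ > 0 be given. We want δ > 0 such that 0 < |y − 3| < δ implies |(3y^3 + 2y^2 + y - 9) − 93| < ϵ.
(3y^3 + 2y^2 + y - 9) − 93 = 3y^3 + 2y^2 + y - 102 = (y − 3)(3y^2 + 11y + 34).
So |(3y^3 + 2y^2 + y - 9) − 93| = |y − 3|·|3y^2 + 11y + 34|.
Require δ ≤ 1. Then |y − 3| < 1 gives |y| < 4, and by the triangle inequality |3y^2 + 11y + 34| ≤ 3·4^2 + 11·4 + 34 = 126.
Hence |(3y^3 + 2y^2 + y - 9) − 93| ≤ 126|y − 3| < ϵ provided |y − 3| < ϵ/126.
Choosing δ = min(1, ϵ/126) ensures both conditions, hence |(3y^3 + 2y^2 + y - 9) − 93| < ϵ.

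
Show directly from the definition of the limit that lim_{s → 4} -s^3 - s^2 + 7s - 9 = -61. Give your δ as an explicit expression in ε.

δ = min(2, ε/79)

Let ε > 0 be given. We want δ > 0 such that 0 < |s − 4| < δ implies |(-s^3 - s^2 + 7s - 9) + 61| < ε.
(-s^3 - s^2 + 7s - 9) + 61 = -s^3 - s^2 + 7s + 52 = (s − 4)(-s^2 - 5s - 13).
So |(-s^3 - s^2 + 7s - 9) + 61| = |s − 4|·|-s^2 - 5s - 13|.
Assume first that |s − 4| < 2, so |s| < 6. Then |-s^2 - 5s - 13| ≤ 6^2 + 5·6 + 13 = 79.
Hence |(-s^3 - s^2 + 7s - 9) + 61| ≤ 79|s − 4| < ε provided |s − 4| < ε/79.
Take δ = min(2, ε/79). Then 0 < |s − 4| < δ gives both |s − 4| < 2 and |s − 4| < ε/79, so |(-s^3 - s^2 + 7s - 9) + 61| < ε.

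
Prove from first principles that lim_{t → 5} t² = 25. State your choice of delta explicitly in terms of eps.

Fix eps > 0. We seek delta > 0 with 0 < |t − 5| < delta ⇒ |t² − 25| < eps.
Factor: t² − 25 = (t − 5)(t + 5), so |t² − 25| = |t − 5|·|t + 5|.
Impose delta ≤ 1 so that |t| < 6; then |t + 5| ≤ 11.
Hence |t² − 25| ≤ 11|t − 5|, which is < eps once |t − 5| < eps/11.
Take delta = min(1, eps/11). If 0 < |t − 5| < delta then both bounds hold and |t² − 25| ≤ 11|t − 5| < 11·(eps/11) = eps.

delta = min(1, eps/11)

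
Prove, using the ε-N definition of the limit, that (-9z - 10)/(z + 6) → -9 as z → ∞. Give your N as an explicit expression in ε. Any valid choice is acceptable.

Let ε > 0. We seek N > 0 such that z > N implies |(-9z - 10)/(z + 6) + 9| < ε.
(-9z - 10)/(z + 6) + 9 = ((-9z - 10) − (-9)(z + 6)) / ((z + 6)) = 44/((z + 6)).
For z > 0 we have z + 6 > z, so |(-9z - 10)/(z + 6) + 9| = 44/((z + 6)) < 44/(z) = 44/z.
Thus |(-9z - 10)/(z + 6) + 9| < ε whenever z > 44/ε.
Take N = 44/ε. If z > N then |(-9z - 10)/(z + 6) + 9| < 44/z < ε.

N = 44/ε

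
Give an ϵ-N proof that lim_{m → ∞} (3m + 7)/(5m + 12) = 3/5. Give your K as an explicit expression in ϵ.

Fix ϵ > 0. For m ≥ 1, |(3m + 7)/(5m + 12) − (3/5)| = |-1|/(5(5m + 12)) = 1/(5(5m + 12)).
Since 5m + 12 ≥ 5m for m ≥ 1, this is ≤ 1/(5·5m) = (1/25)/m.
So |(3m + 7)/(5m + 12) − (3/5)| < ϵ whenever m > (1/25)/ϵ.
Take K = (1/25)/ϵ. If m > K then |(3m + 7)/(5m + 12) − (3/5)| ≤ (1/25)/m < ϵ.

K = (1/25)/ϵ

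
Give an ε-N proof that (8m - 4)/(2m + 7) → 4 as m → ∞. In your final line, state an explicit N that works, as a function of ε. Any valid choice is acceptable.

Let ε > 0 be given. For m ≥ 1, |(8m - 4)/(2m + 7) − 4| = |-64|/(2(2m + 7)) = 64/(2(2m + 7)).
Since 2m + 7 ≥ 2m for m ≥ 1, this is ≤ 64/(2·2m) = 16/m.
So |(8m - 4)/(2m + 7) − 4| < ε whenever m > 16/ε.
Take N = 16/ε. If m > N then |(8m - 4)/(2m + 7) − 4| ≤ 16/m < ε.

N = 16/ε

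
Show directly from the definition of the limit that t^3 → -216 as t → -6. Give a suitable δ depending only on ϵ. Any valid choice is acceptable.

Fix ϵ > 0. We seek δ > 0 with 0 < |t + 6| < δ ⇒ |t^3 + 216| < ϵ.
Factor: t^3 + 216 = (t + 6)(t^2 - 6t + 36), so |t^3 + 216| = |t + 6|·|t^2 - 6t + 36|.
Restrict δ ≤ 2. Then |t + 6| < 2 gives |t| < 8, so by the triangle inequality |t^2 - 6t + 36| ≤ 8^2 + 6·8 + 36 = 148.
Hence |t^3 + 216| ≤ 148|t + 6|, which is < ϵ once |t + 6| < ϵ/148.
Take δ = min(2, ϵ/148). If 0 < |t + 6| < δ then both bounds hold and |t^3 + 216| ≤ 148|t + 6| < 148·(ϵ/148) = ϵ.

δ = min(2, ϵ/148)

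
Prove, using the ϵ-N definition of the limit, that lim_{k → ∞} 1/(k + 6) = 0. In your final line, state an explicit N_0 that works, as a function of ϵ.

N_0 = 1/ϵ

Fix ϵ > 0. For k ≥ 1, |1/(k + 6) − 0| = 1/(k + 6) ≤ 1/k.
We need 1/k < ϵ, i.e. k > 1/ϵ.
Take N_0 = 1/ϵ. If k > N_0 then |1/(k + 6)| ≤ 1/k < ϵ.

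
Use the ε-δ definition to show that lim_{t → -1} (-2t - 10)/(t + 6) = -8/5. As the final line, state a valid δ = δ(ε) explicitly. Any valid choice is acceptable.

δ = min(5/2, (25/4)ε)

Suppose ε > 0. We want δ > 0 with 0 < |t + 1| < δ ⇒ |(-2t - 10)/(t + 6) + 8/5| < ε.
Combining over a common denominator, (-2t - 10)/(t + 6) + 8/5 = [(-2t - 10)·5 − (-8)·(t + 6)] / [5·(t + 6)] = -2(t + 1) / (5(t + 6)).
So |(-2t - 10)/(t + 6) + 8/5| = 2|t + 1| / (5·|t + 6|).
Restrict δ ≤ 5/2. Then |t + 1| < 5/2 gives |t + 6| = |(t + 1) + 5| ≥ 5 − 5/2 = 5/2.
Hence |(-2t - 10)/(t + 6) + 8/5| < 2|t + 1|/(5·(5/2)) = (4/25)|t + 1|, which is < ε once |t + 1| < (25/4)ε.
Take δ = min(5/2, (25/4)ε). Then 0 < |t + 1| < δ forces both bounds, so |(-2t - 10)/(t + 6) + 8/5| < ε.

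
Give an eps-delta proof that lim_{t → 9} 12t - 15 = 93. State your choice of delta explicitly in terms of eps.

delta = eps/12

Fix eps > 0. We need delta > 0 so that 0 < |t − 9| < delta implies |(12t - 15) − 93| < eps.
|(12t - 15) − 93| = |12t - 108| = 12|t − 9|.
So 12|t − 9| < eps exactly when |t − 9| < eps/12.
Take delta = eps/12. If 0 < |t − 9| < delta then |(12t - 15) − 93| = 12|t − 9| < 12·(eps/12) = eps.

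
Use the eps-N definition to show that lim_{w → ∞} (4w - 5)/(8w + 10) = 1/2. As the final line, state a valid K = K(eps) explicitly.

K = (5/4)/eps

Let eps > 0. We seek K > 0 such that w > K implies |(4w - 5)/(8w + 10) − (1/2)| < eps.
(4w - 5)/(8w + 10) − (1/2) = (8(4w - 5) − 4(8w + 10)) / (8(8w + 10)) = -80/(8(8w + 10)).
For w > 0 we have 8w + 10 > 8w, so |(4w - 5)/(8w + 10) − (1/2)| = 80/(8(8w + 10)) < 80/(8·8w) = (5/4)/w.
Thus |(4w - 5)/(8w + 10) − (1/2)| < eps whenever w > (5/4)/eps.
Take K = (5/4)/eps. If w > K then |(4w - 5)/(8w + 10) − (1/2)| < (5/4)/w < eps.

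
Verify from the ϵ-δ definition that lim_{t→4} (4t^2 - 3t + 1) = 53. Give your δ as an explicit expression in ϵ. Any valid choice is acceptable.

Let ϵ > 0 be given. We want δ > 0 such that 0 < |t − 4| < δ implies |(4t^2 - 3t + 1) − 53| < ϵ.
(4t^2 - 3t + 1) − 53 = 4t^2 - 3t - 52 = (t − 4)(4t + 13).
So |(4t^2 - 3t + 1) − 53| = |t − 4|·|4t + 13|.
Assume first that |t − 4| < 2, so |t| < 6. Then |4t + 13| ≤ 4·6 + 13 = 37.
Hence |(4t^2 - 3t + 1) − 53| ≤ 37|t − 4| < ϵ provided |t − 4| < ϵ/37.
Choosing δ = min(2, ϵ/37) ensures both conditions, hence |(4t^2 - 3t + 1) − 53| < ϵ.

δ = min(2, ϵ/37)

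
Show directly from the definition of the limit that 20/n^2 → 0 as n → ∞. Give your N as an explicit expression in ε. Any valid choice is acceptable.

Let ε > 0. For n ≥ 1, |20/n^2 − 0| = 20/n^2.
20/n^2 < ε ⇔ n^2 > 20/ε ⇔ n > (20/ε)^{1/2}.
Take N = (20/ε)^{1/2}. Then n > N implies 20/n^2 < ε.

N = (20/ε)^{1/2}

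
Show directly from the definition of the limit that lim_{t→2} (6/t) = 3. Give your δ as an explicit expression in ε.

Let ε > 0. We seek δ > 0 such that 0 < |t − 2| < δ implies |6/t − 3| < ε.
|6/t − 3| = 6·|2 − t|/(2·|t|) = 6|t − 2|/(2|t|).
Restrict δ ≤ 1. Then |t − 2| < 1 gives |t| > 1, so 2|t| > 2.
Then |6/t − 3| < 6|t − 2|/2, which is < ε when |t − 2| < (1/3)ε.
Take δ = min(1, (1/3)ε). Then 0 < |t − 2| < δ gives both |t − 2| < 1 and |t − 2| < (1/3)ε, so |6/t − 3| < ε.

δ = min(1, (1/3)ε)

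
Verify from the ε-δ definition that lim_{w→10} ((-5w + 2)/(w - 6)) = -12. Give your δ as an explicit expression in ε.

δ = min(2, (2/7)ε)

Fix ε > 0. We want δ > 0 with 0 < |w − 10| < δ ⇒ |(-5w + 2)/(w - 6) + 12| < ε.
Combining over a common denominator, (-5w + 2)/(w - 6) + 12 = [(-5w + 2)·4 − (-48)·(w - 6)] / [4·(w - 6)] = 28(w − 10) / (4(w - 6)).
So |(-5w + 2)/(w - 6) + 12| = 28|w − 10| / (4·|w − 6|).
Restrict δ ≤ 2. Then |w − 10| < 2 gives |w − 6| = |(w − 10) + 4| ≥ 4 − 2 = 2.
Hence |(-5w + 2)/(w - 6) + 12| < 28|w − 10|/(4·2) = (7/2)|w − 10|, which is < ε once |w − 10| < (2/7)ε.
Take δ = min(2, (2/7)ε). Then 0 < |w − 10| < δ forces both bounds, so |(-5w + 2)/(w - 6) + 12| < ε.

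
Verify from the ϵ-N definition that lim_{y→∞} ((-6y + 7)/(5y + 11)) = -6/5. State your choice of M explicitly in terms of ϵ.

Fix ϵ > 0. We seek M > 0 such that y > M implies |(-6y + 7)/(5y + 11) + 6/5| < ϵ.
(-6y + 7)/(5y + 11) + 6/5 = (5(-6y + 7) − (-6)(5y + 11)) / (5(5y + 11)) = 101/(5(5y + 11)).
For y > 0 we have 5y + 11 > 5y, so |(-6y + 7)/(5y + 11) + 6/5| = 101/(5(5y + 11)) < 101/(5·5y) = (101/25)/y.
Thus |(-6y + 7)/(5y + 11) + 6/5| < ϵ whenever y > (101/25)/ϵ.
Take M = (101/25)/ϵ. If y > M then |(-6y + 7)/(5y + 11) + 6/5| < (101/25)/y < ϵ.

M = (101/25)/ϵ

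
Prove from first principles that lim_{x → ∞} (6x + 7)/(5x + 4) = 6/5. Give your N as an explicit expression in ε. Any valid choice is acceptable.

Let ε > 0. We seek N > 0 such that x > N implies |(6x + 7)/(5x + 4) − (6/5)| < ε.
(6x + 7)/(5x + 4) − (6/5) = (5(6x + 7) − 6(5x + 4)) / (5(5x + 4)) = 11/(5(5x + 4)).
For x > 0 we have 5x + 4 > 5x, so |(6x + 7)/(5x + 4) − (6/5)| = 11/(5(5x + 4)) < 11/(5·5x) = (11/25)/x.
Thus |(6x + 7)/(5x + 4) − (6/5)| < ε whenever x > (11/25)/ε.
Take N = (11/25)/ε. If x > N then |(6x + 7)/(5x + 4) − (6/5)| < (11/25)/x < ε.

N = (11/25)/ε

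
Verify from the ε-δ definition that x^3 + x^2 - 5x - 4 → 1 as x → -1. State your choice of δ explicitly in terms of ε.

Fix ε > 0. We want δ > 0 such that 0 < |x + 1| < δ implies |(x^3 + x^2 - 5x - 4) − 1| < ε.
(x^3 + x^2 - 5x - 4) − 1 = x^3 + x^2 - 5x - 5 = (x + 1)(x^2 - 5).
So |(x^3 + x^2 - 5x - 4) − 1| = |x + 1|·|x^2 - 5|.
Assume first that |x + 1| < 1, so |x| < 2. Then |x^2 - 5| ≤ 2^2 + 5 = 9.
Hence |(x^3 + x^2 - 5x - 4) − 1| ≤ 9|x + 1| < ε provided |x + 1| < ε/9.
Choosing δ = min(1, ε/9) ensures both conditions, hence |(x^3 + x^2 - 5x - 4) − 1| < ε.

δ = min(1, ε/9)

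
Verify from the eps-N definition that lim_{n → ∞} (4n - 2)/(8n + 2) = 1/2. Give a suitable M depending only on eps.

M = (3/8)/eps

Suppose eps > 0. For n ≥ 1, |(4n - 2)/(8n + 2) − (1/2)| = |-24|/(8(8n + 2)) = 24/(8(8n + 2)).
Since 8n + 2 ≥ 8n for n ≥ 1, this is ≤ 24/(8·8n) = (3/8)/n.
So |(4n - 2)/(8n + 2) − (1/2)| < eps whenever n > (3/8)/eps.
Take M = (3/8)/eps. If n > M then |(4n - 2)/(8n + 2) − (1/2)| ≤ (3/8)/n < eps.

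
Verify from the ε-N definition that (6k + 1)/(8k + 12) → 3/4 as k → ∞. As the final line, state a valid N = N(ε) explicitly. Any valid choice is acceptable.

Fix ε > 0. For k ≥ 1, |(6k + 1)/(8k + 12) − (3/4)| = |-64|/(8(8k + 12)) = 64/(8(8k + 12)).
Since 8k + 12 ≥ 8k for k ≥ 1, this is ≤ 64/(8·8k) = 1/k.
So |(6k + 1)/(8k + 12) − (3/4)| < ε whenever k > 1/ε.
Take N = 1/ε. If k > N then |(6k + 1)/(8k + 12) − (3/4)| ≤ 1/k < ε.

N = 1/ε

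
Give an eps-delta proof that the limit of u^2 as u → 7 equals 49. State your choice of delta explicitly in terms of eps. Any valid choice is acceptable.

Let eps > 0. We seek delta > 0 with 0 < |u − 7| < delta ⇒ |u^2 − 49| < eps.
Factor: u^2 − 49 = (u − 7)(u + 7), so |u^2 − 49| = |u − 7|·|u + 7|.
Restrict delta ≤ 1. Then |u − 7| < 1 gives |u| < 8, so by the triangle inequality |u + 7| ≤ 8 + 7 = 15.
Hence |u^2 − 49| ≤ 15|u − 7|, which is < eps once |u − 7| < eps/15.
Take delta = min(1, eps/15). If 0 < |u − 7| < delta then both bounds hold and |u^2 − 49| ≤ 15|u − 7| < 15·(eps/15) = eps.

delta = min(1, eps/15)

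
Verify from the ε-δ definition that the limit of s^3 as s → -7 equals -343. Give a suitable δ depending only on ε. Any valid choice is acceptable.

Fix ε > 0. We seek δ > 0 with 0 < |s + 7| < δ ⇒ |s^3 + 343| < ε.
Factor: s^3 + 343 = (s + 7)(s^2 - 7s + 49), so |s^3 + 343| = |s + 7|·|s^2 - 7s + 49|.
Restrict δ ≤ 1. Then |s + 7| < 1 gives |s| < 8, so by the triangle inequality |s^2 - 7s + 49| ≤ 8^2 + 7·8 + 49 = 169.
Hence |s^3 + 343| ≤ 169|s + 7|, which is < ε once |s + 7| < ε/169.
Take δ = min(1, ε/169). If 0 < |s + 7| < δ then both bounds hold and |s^3 + 343| ≤ 169|s + 7| < 169·(ε/169) = ε.

δ = min(1, ε/169)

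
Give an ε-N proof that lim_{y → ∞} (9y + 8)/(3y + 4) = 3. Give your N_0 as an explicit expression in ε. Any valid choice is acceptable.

N_0 = (4/3)/ε

Let ε > 0 be given. We seek N_0 > 0 such that y > N_0 implies |(9y + 8)/(3y + 4) − 3| < ε.
(9y + 8)/(3y + 4) − 3 = (3(9y + 8) − 9(3y + 4)) / (3(3y + 4)) = -12/(3(3y + 4)).
For y > 0 we have 3y + 4 > 3y, so |(9y + 8)/(3y + 4) − 3| = 12/(3(3y + 4)) < 12/(3·3y) = (4/3)/y.
Thus |(9y + 8)/(3y + 4) − 3| < ε whenever y > (4/3)/ε.
Take N_0 = (4/3)/ε. If y > N_0 then |(9y + 8)/(3y + 4) − 3| < (4/3)/y < ε.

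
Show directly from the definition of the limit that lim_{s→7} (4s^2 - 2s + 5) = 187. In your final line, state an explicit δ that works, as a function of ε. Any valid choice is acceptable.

Let ε > 0. We want δ > 0 such that 0 < |s − 7| < δ implies |(4s^2 - 2s + 5) − 187| < ε.
(4s^2 - 2s + 5) − 187 = 4s^2 - 2s - 182 = (s − 7)(4s + 26).
So |(4s^2 - 2s + 5) − 187| = |s − 7|·|4s + 26|.
Assume first that |s − 7| < 2, so |s| < 9. Then |4s + 26| ≤ 4·9 + 26 = 62.
Hence |(4s^2 - 2s + 5) − 187| ≤ 62|s − 7| < ε provided |s − 7| < ε/62.
Take δ = min(2, ε/62). Then 0 < |s − 7| < δ gives both |s − 7| < 2 and |s − 7| < ε/62, so |(4s^2 - 2s + 5) − 187| < ε.

δ = min(2, ε/62)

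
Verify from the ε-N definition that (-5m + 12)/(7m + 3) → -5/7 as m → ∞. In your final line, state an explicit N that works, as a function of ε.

N = (99/49)/ε

Let ε > 0. For m ≥ 1, |(-5m + 12)/(7m + 3) + 5/7| = |99|/(7(7m + 3)) = 99/(7(7m + 3)).
Since 7m + 3 ≥ 7m for m ≥ 1, this is ≤ 99/(7·7m) = (99/49)/m.
So |(-5m + 12)/(7m + 3) + 5/7| < ε whenever m > (99/49)/ε.
Take N = (99/49)/ε. If m > N then |(-5m + 12)/(7m + 3) + 5/7| ≤ (99/49)/m < ε.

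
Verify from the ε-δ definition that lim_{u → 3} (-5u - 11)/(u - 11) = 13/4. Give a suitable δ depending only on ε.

δ = min(4, (16/33)ε)

Suppose ε > 0. We want δ > 0 with 0 < |u − 3| < δ ⇒ |(-5u - 11)/(u - 11) − (13/4)| < ε.
Combining over a common denominator, (-5u - 11)/(u - 11) − (13/4) = [(-5u - 11)·(-8) − (-26)·(u - 11)] / [(-8)·(u - 11)] = 66(u − 3) / ((-8)(u - 11)).
So |(-5u - 11)/(u - 11) − (13/4)| = 66|u − 3| / (8·|u − 11|).
Restrict δ ≤ 4. Then |u − 3| < 4 gives |u − 11| = |(u − 3) + (-8)| ≥ 8 − 4 = 4.
Hence |(-5u - 11)/(u - 11) − (13/4)| < 66|u − 3|/(8·4) = (33/16)|u − 3|, which is < ε once |u − 3| < (16/33)ε.
Take δ = min(4, (16/33)ε). Then 0 < |u − 3| < δ forces both bounds, so |(-5u - 11)/(u - 11) − (13/4)| < ε.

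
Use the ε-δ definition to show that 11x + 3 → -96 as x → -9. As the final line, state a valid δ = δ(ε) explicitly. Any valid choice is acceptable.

Let ε > 0. We need δ > 0 so that 0 < |x + 9| < δ implies |(11x + 3) + 96| < ε.
Since (11x + 3) + 96 = 11(x + 9), we have |(11x + 3) + 96| = 11|x + 9|.
So 11|x + 9| < ε exactly when |x + 9| < ε/11.
Take δ = ε/11. If 0 < |x + 9| < δ then |(11x + 3) + 96| = 11|x + 9| < 11·(ε/11) = ε.

δ = ε/11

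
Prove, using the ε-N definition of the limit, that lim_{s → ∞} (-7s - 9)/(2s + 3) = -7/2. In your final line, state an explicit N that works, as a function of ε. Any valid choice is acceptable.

Let ε > 0. We seek N > 0 such that s > N implies |(-7s - 9)/(2s + 3) + 7/2| < ε.
(-7s - 9)/(2s + 3) + 7/2 = (2(-7s - 9) − (-7)(2s + 3)) / (2(2s + 3)) = 3/(2(2s + 3)).
For s > 0 we have 2s + 3 > 2s, so |(-7s - 9)/(2s + 3) + 7/2| = 3/(2(2s + 3)) < 3/(2·2s) = (3/4)/s.
Thus |(-7s - 9)/(2s + 3) + 7/2| < ε whenever s > (3/4)/ε.
Take N = (3/4)/ε. If s > N then |(-7s - 9)/(2s + 3) + 7/2| < (3/4)/s < ε.

N = (3/4)/ε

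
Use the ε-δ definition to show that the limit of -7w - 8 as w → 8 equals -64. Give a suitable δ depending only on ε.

δ = ε/7

Let ε > 0 be given. We need δ > 0 so that 0 < |w − 8| < δ implies |(-7w - 8) + 64| < ε.
|(-7w - 8) + 64| = |-7w + 56| = 7|w − 8|.
So 7|w − 8| < ε exactly when |w − 8| < ε/7.
Take δ = ε/7. If 0 < |w − 8| < δ then |(-7w - 8) + 64| = 7|w − 8| < 7·(ε/7) = ε.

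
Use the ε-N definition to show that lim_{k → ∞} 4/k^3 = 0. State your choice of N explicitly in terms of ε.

Suppose ε > 0. For k ≥ 1, |4/k^3 − 0| = 4/k^3.
4/k^3 < ε ⇔ k^3 > 4/ε ⇔ k > (4/ε)^{1/3}.
Take N = (4/ε)^{1/3}. Then k > N implies 4/k^3 < ε.

N = (4/ε)^{1/3}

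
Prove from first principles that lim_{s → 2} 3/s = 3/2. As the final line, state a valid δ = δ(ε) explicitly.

Suppose ε > 0. We seek δ > 0 such that 0 < |s − 2| < δ implies |3/s − (3/2)| < ε.
|3/s − (3/2)| = 3·|2 − s|/(2·|s|) = 3|s − 2|/(2|s|).
Restrict δ ≤ 1. Then |s − 2| < 1 gives |s| > 1, so 2|s| > 2.
Then |3/s − (3/2)| < 3|s − 2|/2, which is < ε when |s − 2| < (2/3)ε.
Take δ = min(1, (2/3)ε). Then 0 < |s − 2| < δ gives both |s − 2| < 1 and |s − 2| < (2/3)ε, so |3/s − (3/2)| < ε.

δ = min(1, (2/3)ε)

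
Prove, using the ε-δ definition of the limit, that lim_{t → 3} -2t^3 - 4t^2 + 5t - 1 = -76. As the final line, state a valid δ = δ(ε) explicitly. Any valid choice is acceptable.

Let ε > 0 be given. We want δ > 0 such that 0 < |t − 3| < δ implies |(-2t^3 - 4t^2 + 5t - 1) + 76| < ε.
(-2t^3 - 4t^2 + 5t - 1) + 76 = -2t^3 - 4t^2 + 5t + 75 = (t − 3)(-2t^2 - 10t - 25).
So |(-2t^3 - 4t^2 + 5t - 1) + 76| = |t − 3|·|-2t^2 - 10t - 25|.
Require δ ≤ 1. Then |t − 3| < 1 gives |t| < 4, and by the triangle inequality |-2t^2 - 10t - 25| ≤ 2·4^2 + 10·4 + 25 = 97.
Hence |(-2t^3 - 4t^2 + 5t - 1) + 76| ≤ 97|t − 3| < ε provided |t − 3| < ε/97.
Take δ = min(1, ε/97). Then 0 < |t − 3| < δ gives both |t − 3| < 1 and |t − 3| < ε/97, so |(-2t^3 - 4t^2 + 5t - 1) + 76| < ε.

δ = min(1, ε/97)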